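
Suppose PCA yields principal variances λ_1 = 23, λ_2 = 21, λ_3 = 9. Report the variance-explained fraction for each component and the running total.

Step 1 — total variance = trace(Sigma) = Σ λ_i = 23 + 21 + 9 = 53.

Step 2 — fraction explained by component i = λ_i / Σ λ:
  PC1: 23/53 = 0.434
  PC2: 21/53 = 0.3962
  PC3: 9/53 = 0.1698

Step 3 — cumulative fraction after k components = (λ_1 + ... + λ_k) / Σ λ:
  k = 1: 23/53 = 0.434
  k = 2: (23 + 21)/53 = 44/53 = 0.8302
  k = 3: (23 + 21 + 9)/53 = 53/53 = 1

Summary (fraction, with percent):

explained: PC1 0.434 (43.4%), PC2 0.3962 (39.62%), PC3 0.1698 (16.98%);  cumulative: 0.434, 0.8302, 1


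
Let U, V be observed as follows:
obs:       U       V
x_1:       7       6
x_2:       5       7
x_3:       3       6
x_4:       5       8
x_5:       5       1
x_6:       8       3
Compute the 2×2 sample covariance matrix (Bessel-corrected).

Step 1 — column means:
  mean(U) = (7 + 5 + 3 + 5 + 5 + 8) / 6 = 33/6 = 5.5
  mean(V) = (6 + 7 + 6 + 8 + 1 + 3) / 6 = 31/6 = 5.1667

Step 2 — sample covariance S[i,j] = (1/(n-1)) · Σ_k (x_{k,i} - mean_i) · (x_{k,j} - mean_j), with n-1 = 5.
  S[U,U] = ((1.5)·(1.5) + (-0.5)·(-0.5) + (-2.5)·(-2.5) + (-0.5)·(-0.5) + (-0.5)·(-0.5) + (2.5)·(2.5)) / 5 = 15.5/5 = 3.1
  S[U,V] = ((1.5)·(0.8333) + (-0.5)·(1.8333) + (-2.5)·(0.8333) + (-0.5)·(2.8333) + (-0.5)·(-4.1667) + (2.5)·(-2.1667)) / 5 = -6.5/5 = -1.3
  S[V,V] = ((0.8333)·(0.8333) + (1.8333)·(1.8333) + (0.8333)·(0.8333) + (2.8333)·(2.8333) + (-4.1667)·(-4.1667) + (-2.1667)·(-2.1667)) / 5 = 34.8333/5 = 6.9667

S is symmetric (S[j,i] = S[i,j]). Assembling:

S = [[3.1, -1.3],
 [-1.3, 6.9667]]


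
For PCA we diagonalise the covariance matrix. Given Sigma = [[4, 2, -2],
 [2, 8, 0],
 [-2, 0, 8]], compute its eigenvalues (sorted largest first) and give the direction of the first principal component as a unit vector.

Step 1 — characteristic polynomial p(λ) = det(λI - Sigma) = λ³ - tr·λ² + c_1·λ - det, where tr = trace, c_1 = sum of the principal 2×2 minors, det = det(Sigma):
  tr = 4 + 8 + 8 = 20,
  c_1 = (4·8 - (2)²) + (4·8 - (-2)²) + (8·8 - (0)²) = 28 + 28 + 64 = 120,
  det = 4·(8·8 - (0)²) - (2)·((2)·8 - (0)·(-2)) + (-2)·((2)·(0) - 8·(-2)) = 4·(64) - (2)·(16) + (-2)·(16) = 192.
  So p(λ) = λ³ - 20λ² + 120λ - 192.
Step 2 — look for an integer root (rational root theorem: any rational root is an integer divisor of 192). Testing λ = 8:
  p(8) = 512 - 1280 + 960 - 192 = 0  ✓
  Dividing out (λ - 8): p(λ) = (λ - 8)(λ² - 12λ + 24).
Step 3 — remaining eigenvalues from the quadratic λ² - 12λ + 24 = 0:
  Δ = 12² - 4·24 = 144 - 96 = 48,  λ = (12 ± √48)/2 = (12 ± 6.9282)/2 ≈ 9.4641 or 2.5359.
  Sorted: λ_1 = 9.4641,  λ_2 = 8,  λ_3 = 2.5359  (check: sum = 20 = tr ✓).

Step 4 — unit eigenvector for λ_1 ≈ 9.4641: v spans the null space of (Sigma - λ_1 I), whose rows are
  r_1 = (-5.4641, 2, -2),  r_2 = (2, -1.4641, 0),  r_3 = (-2, 0, -1.4641).
  v is orthogonal to every row, so take v ∝ r_1 × r_2 = ((2)·(0) - (-2)·(-1.4641), (-2)·(2) - (-5.4641)·(0), (-5.4641)·(-1.4641) - (2)·(2)) ≈ (-2.9282, -4, 4).
  Rescale (multiply by -1 so the first nonzero entry is positive): u = (2.9282, 4, -4).
  ||u|| = √((2.9282)² + (4)² + (-4)²) = √(40.5744) ≈ 6.3698,  v_1 = u/||u|| ≈ (0.4597, 0.628, -0.628) (||v_1|| = 1).

λ_1 = 9.4641,  λ_2 = 8,  λ_3 = 2.5359;  v_1 ≈ (0.4597, 0.628, -0.628)


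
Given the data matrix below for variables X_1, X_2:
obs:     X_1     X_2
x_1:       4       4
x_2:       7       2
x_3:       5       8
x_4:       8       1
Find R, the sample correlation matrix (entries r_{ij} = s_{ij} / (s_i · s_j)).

Step 1 — column means:
  mean(X_1) = (4 + 7 + 5 + 8) / 4 = 24/4 = 6
  mean(X_2) = (4 + 2 + 8 + 1) / 4 = 15/4 = 3.75

Step 2 — sample variances and covariances s[i,j] = (1/(n-1)) · Σ_k (x_{k,i} - mean_i) · (x_{k,j} - mean_j), with n-1 = 3:
  s[X_1,X_1] = ((-2)·(-2) + (1)·(1) + (-1)·(-1) + (2)·(2)) / 3 = 10/3 = 3.3333
  s[X_1,X_2] = ((-2)·(0.25) + (1)·(-1.75) + (-1)·(4.25) + (2)·(-2.75)) / 3 = -12/3 = -4
  s[X_2,X_2] = ((0.25)·(0.25) + (-1.75)·(-1.75) + (4.25)·(4.25) + (-2.75)·(-2.75)) / 3 = 28.75/3 = 9.5833
  Sample standard deviations s_i = √(s[i,i]):
  s(X_1) = √(3.3333) = 1.8257
  s(X_2) = √(9.5833) = 3.0957

Step 3 — r_{ij} = s_{ij} / (s_i · s_j):
  r[X_1,X_1] = 1 (diagonal).
  r[X_1,X_2] = -4 / (1.8257 · 3.0957) = -4 / 5.6519 = -0.7077
  r[X_2,X_2] = 1 (diagonal).

R is symmetric with unit diagonal. Assembling:

R = [[1, -0.7077],
 [-0.7077, 1]]


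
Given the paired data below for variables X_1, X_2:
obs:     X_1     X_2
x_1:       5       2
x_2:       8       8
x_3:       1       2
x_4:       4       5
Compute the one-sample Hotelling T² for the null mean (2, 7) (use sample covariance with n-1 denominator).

Step 1 — sample mean vector:
  mean(X_1) = (5 + 8 + 1 + 4) / 4 = 18/4 = 4.5
  mean(X_2) = (2 + 8 + 2 + 5) / 4 = 17/4 = 4.25
  x̄ = (4.5, 4.25),  deviation x̄ - mu_0 = (4.5, 4.25) - (2, 7) = (2.5, -2.75).

Step 2 — sample covariance matrix, S[i,j] = (1/(n-1)) · Σ_k (x_{k,i} - mean_i) · (x_{k,j} - mean_j), divisor n-1 = 3:
  S[X_1,X_1] = ((0.5)·(0.5) + (3.5)·(3.5) + (-3.5)·(-3.5) + (-0.5)·(-0.5)) / 3 = 25/3 = 8.3333
  S[X_1,X_2] = ((0.5)·(-2.25) + (3.5)·(3.75) + (-3.5)·(-2.25) + (-0.5)·(0.75)) / 3 = 19.5/3 = 6.5
  S[X_2,X_2] = ((-2.25)·(-2.25) + (3.75)·(3.75) + (-2.25)·(-2.25) + (0.75)·(0.75)) / 3 = 24.75/3 = 8.25
  S = [[8.3333, 6.5],
 [6.5, 8.25]].

Step 3 — invert S. det(S) = 8.3333·8.25 - (6.5)² = 26.5.
  S^{-1} = (1/det) · [[d, -b], [-b, a]] = [[0.3113, -0.2453],
 [-0.2453, 0.3145]].

Step 4 — quadratic form (x̄ - mu_0)^T · S^{-1} · (x̄ - mu_0):
  S^{-1} · (x̄ - mu_0) = (1.4528, -1.478),
  (x̄ - mu_0)^T · [...] = (2.5)·(1.4528) + (-2.75)·(-1.478) = 7.6965.

Step 5 — scale by n: T² = 4 · 7.6965 = 30.7862.

T² ≈ 30.7862


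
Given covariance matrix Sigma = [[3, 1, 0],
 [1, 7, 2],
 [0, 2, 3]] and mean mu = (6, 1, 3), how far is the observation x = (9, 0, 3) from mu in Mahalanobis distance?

Step 1 — centre the observation: (x - mu) = (3, -1, 0).

Step 2 — invert Sigma (cofactor / det for 3×3, or solve directly):
  Sigma^{-1} = [[0.3542, -0.0625, 0.0417],
 [-0.0625, 0.1875, -0.125],
 [0.0417, -0.125, 0.4167]].

Step 3 — form the quadratic (x - mu)^T · Sigma^{-1} · (x - mu):
  Sigma^{-1} · (x - mu) = (1.125, -0.375, 0.25).
  (x - mu)^T · [Sigma^{-1} · (x - mu)] = (3)·(1.125) + (-1)·(-0.375) + (0)·(0.25) = 3.75.

Step 4 — take square root: d = √(3.75) ≈ 1.9365.

d(x, mu) = √(3.75) ≈ 1.9365


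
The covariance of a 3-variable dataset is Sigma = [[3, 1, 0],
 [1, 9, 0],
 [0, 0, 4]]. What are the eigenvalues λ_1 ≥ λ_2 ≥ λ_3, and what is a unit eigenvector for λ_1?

Step 1 — characteristic polynomial p(λ) = det(λI - Sigma) = λ³ - tr·λ² + c_1·λ - det, where tr = trace, c_1 = sum of the principal 2×2 minors, det = det(Sigma):
  tr = 3 + 9 + 4 = 16,
  c_1 = (3·9 - (1)²) + (3·4 - (0)²) + (9·4 - (0)²) = 26 + 12 + 36 = 74,
  det = 3·(9·4 - (0)²) - (1)·((1)·4 - (0)·(0)) + (0)·((1)·(0) - 9·(0)) = 3·(36) - (1)·(4) + (0)·(0) = 104.
  So p(λ) = λ³ - 16λ² + 74λ - 104.
Step 2 — look for an integer root (rational root theorem: any rational root is an integer divisor of 104). Testing λ = 4:
  p(4) = 64 - 256 + 296 - 104 = 0  ✓
  Dividing out (λ - 4): p(λ) = (λ - 4)(λ² - 12λ + 26).
Step 3 — remaining eigenvalues from the quadratic λ² - 12λ + 26 = 0:
  Δ = 12² - 4·26 = 144 - 104 = 40,  λ = (12 ± √40)/2 = (12 ± 6.3246)/2 ≈ 9.1623 or 2.8377.
  Sorted: λ_1 = 9.1623,  λ_2 = 4,  λ_3 = 2.8377  (check: sum = 16 = tr ✓).

Step 4 — unit eigenvector for λ_1 ≈ 9.1623: v spans the null space of (Sigma - λ_1 I), whose rows are
  r_1 = (-6.1623, 1, 0),  r_2 = (1, -0.1623, 0),  r_3 = (0, 0, -5.1623).
  v is orthogonal to every row, so take v ∝ r_1 × r_3 = ((1)·(-5.1623) - (0)·(0), (0)·(0) - (-6.1623)·(-5.1623), (-6.1623)·(0) - (1)·(0)) ≈ (-5.1623, -31.8114, 0).
  Rescale (multiply by -1 so the first nonzero entry is positive): u = (5.1623, 31.8114, 0).
  ||u|| = √((5.1623)² + (31.8114)² + (0)²) = √(1038.6135) ≈ 32.2275,  v_1 = u/||u|| ≈ (0.1602, 0.9871, 0) (||v_1|| = 1).

λ_1 = 9.1623,  λ_2 = 4,  λ_3 = 2.8377;  v_1 ≈ (0.1602, 0.9871, 0)


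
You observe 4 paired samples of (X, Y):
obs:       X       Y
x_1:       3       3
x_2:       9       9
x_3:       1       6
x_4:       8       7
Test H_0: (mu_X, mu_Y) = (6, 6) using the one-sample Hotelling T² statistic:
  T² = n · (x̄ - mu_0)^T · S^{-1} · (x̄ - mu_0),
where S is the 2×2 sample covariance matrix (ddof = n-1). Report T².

Step 1 — sample mean vector:
  mean(X) = (3 + 9 + 1 + 8) / 4 = 21/4 = 5.25
  mean(Y) = (3 + 9 + 6 + 7) / 4 = 25/4 = 6.25
  x̄ = (5.25, 6.25),  deviation x̄ - mu_0 = (5.25, 6.25) - (6, 6) = (-0.75, 0.25).

Step 2 — sample covariance matrix, S[i,j] = (1/(n-1)) · Σ_k (x_{k,i} - mean_i) · (x_{k,j} - mean_j), divisor n-1 = 3:
  S[X,X] = ((-2.25)·(-2.25) + (3.75)·(3.75) + (-4.25)·(-4.25) + (2.75)·(2.75)) / 3 = 44.75/3 = 14.9167
  S[X,Y] = ((-2.25)·(-3.25) + (3.75)·(2.75) + (-4.25)·(-0.25) + (2.75)·(0.75)) / 3 = 20.75/3 = 6.9167
  S[Y,Y] = ((-3.25)·(-3.25) + (2.75)·(2.75) + (-0.25)·(-0.25) + (0.75)·(0.75)) / 3 = 18.75/3 = 6.25
  S = [[14.9167, 6.9167],
 [6.9167, 6.25]].

Step 3 — invert S. det(S) = 14.9167·6.25 - (6.9167)² = 45.3889.
  S^{-1} = (1/det) · [[d, -b], [-b, a]] = [[0.1377, -0.1524],
 [-0.1524, 0.3286]].

Step 4 — quadratic form (x̄ - mu_0)^T · S^{-1} · (x̄ - mu_0):
  S^{-1} · (x̄ - mu_0) = (-0.1414, 0.1965),
  (x̄ - mu_0)^T · [...] = (-0.75)·(-0.1414) + (0.25)·(0.1965) = 0.1551.

Step 5 — scale by n: T² = 4 · 0.1551 = 0.6206.

T² ≈ 0.6206


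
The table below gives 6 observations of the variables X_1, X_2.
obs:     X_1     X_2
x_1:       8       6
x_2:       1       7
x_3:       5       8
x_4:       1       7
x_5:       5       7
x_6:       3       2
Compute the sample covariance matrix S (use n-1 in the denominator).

Step 1 — column means:
  mean(X_1) = (8 + 1 + 5 + 1 + 5 + 3) / 6 = 23/6 = 3.8333
  mean(X_2) = (6 + 7 + 8 + 7 + 7 + 2) / 6 = 37/6 = 6.1667

Step 2 — sample covariance S[i,j] = (1/(n-1)) · Σ_k (x_{k,i} - mean_i) · (x_{k,j} - mean_j), with n-1 = 5.
  S[X_1,X_1] = ((4.1667)·(4.1667) + (-2.8333)·(-2.8333) + (1.1667)·(1.1667) + (-2.8333)·(-2.8333) + (1.1667)·(1.1667) + (-0.8333)·(-0.8333)) / 5 = 36.8333/5 = 7.3667
  S[X_1,X_2] = ((4.1667)·(-0.1667) + (-2.8333)·(0.8333) + (1.1667)·(1.8333) + (-2.8333)·(0.8333) + (1.1667)·(0.8333) + (-0.8333)·(-4.1667)) / 5 = 1.1667/5 = 0.2333
  S[X_2,X_2] = ((-0.1667)·(-0.1667) + (0.8333)·(0.8333) + (1.8333)·(1.8333) + (0.8333)·(0.8333) + (0.8333)·(0.8333) + (-4.1667)·(-4.1667)) / 5 = 22.8333/5 = 4.5667

S is symmetric (S[j,i] = S[i,j]). Assembling:

S = [[7.3667, 0.2333],
 [0.2333, 4.5667]]


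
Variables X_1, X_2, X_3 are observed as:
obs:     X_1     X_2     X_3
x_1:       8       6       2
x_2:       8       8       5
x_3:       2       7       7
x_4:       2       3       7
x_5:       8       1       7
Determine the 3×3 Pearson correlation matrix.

Step 1 — column means:
  mean(X_1) = (8 + 8 + 2 + 2 + 8) / 5 = 28/5 = 5.6
  mean(X_2) = (6 + 8 + 7 + 3 + 1) / 5 = 25/5 = 5
  mean(X_3) = (2 + 5 + 7 + 7 + 7) / 5 = 28/5 = 5.6

Step 2 — sample variances and covariances s[i,j] = (1/(n-1)) · Σ_k (x_{k,i} - mean_i) · (x_{k,j} - mean_j), with n-1 = 4:
  s[X_1,X_1] = ((2.4)·(2.4) + (2.4)·(2.4) + (-3.6)·(-3.6) + (-3.6)·(-3.6) + (2.4)·(2.4)) / 4 = 43.2/4 = 10.8
  s[X_1,X_2] = ((2.4)·(1) + (2.4)·(3) + (-3.6)·(2) + (-3.6)·(-2) + (2.4)·(-4)) / 4 = 0/4 = 0
  s[X_1,X_3] = ((2.4)·(-3.6) + (2.4)·(-0.6) + (-3.6)·(1.4) + (-3.6)·(1.4) + (2.4)·(1.4)) / 4 = -16.8/4 = -4.2
  s[X_2,X_2] = ((1)·(1) + (3)·(3) + (2)·(2) + (-2)·(-2) + (-4)·(-4)) / 4 = 34/4 = 8.5
  s[X_2,X_3] = ((1)·(-3.6) + (3)·(-0.6) + (2)·(1.4) + (-2)·(1.4) + (-4)·(1.4)) / 4 = -11/4 = -2.75
  s[X_3,X_3] = ((-3.6)·(-3.6) + (-0.6)·(-0.6) + (1.4)·(1.4) + (1.4)·(1.4) + (1.4)·(1.4)) / 4 = 19.2/4 = 4.8
  Sample standard deviations s_i = √(s[i,i]):
  s(X_1) = √(10.8) = 3.2863
  s(X_2) = √(8.5) = 2.9155
  s(X_3) = √(4.8) = 2.1909

Step 3 — r_{ij} = s_{ij} / (s_i · s_j):
  r[X_1,X_1] = 1 (diagonal).
  r[X_1,X_2] = 0 / (3.2863 · 2.9155) = 0 / 9.5812 = 0
  r[X_1,X_3] = -4.2 / (3.2863 · 2.1909) = -4.2 / 7.2 = -0.5833
  r[X_2,X_2] = 1 (diagonal).
  r[X_2,X_3] = -2.75 / (2.9155 · 2.1909) = -2.75 / 6.3875 = -0.4305
  r[X_3,X_3] = 1 (diagonal).

R is symmetric with unit diagonal. Assembling:

R = [[1, 0, -0.5833],
 [0, 1, -0.4305],
 [-0.5833, -0.4305, 1]]


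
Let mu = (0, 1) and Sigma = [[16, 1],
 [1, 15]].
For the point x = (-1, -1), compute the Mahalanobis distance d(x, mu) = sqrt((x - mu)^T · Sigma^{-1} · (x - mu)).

Step 1 — centre the observation: (x - mu) = (-1, -2).

Step 2 — invert Sigma. det(Sigma) = 16·15 - (1)² = 239.
  Sigma^{-1} = (1/det) · [[d, -b], [-b, a]] = [[0.0628, -0.0042],
 [-0.0042, 0.0669]].

Step 3 — form the quadratic (x - mu)^T · Sigma^{-1} · (x - mu):
  Sigma^{-1} · (x - mu) = (-0.0544, -0.1297).
  (x - mu)^T · [Sigma^{-1} · (x - mu)] = (-1)·(-0.0544) + (-2)·(-0.1297) = 0.3138.

Step 4 — take square root: d = √(0.3138) ≈ 0.5602.

d(x, mu) = √(0.3138) ≈ 0.5602


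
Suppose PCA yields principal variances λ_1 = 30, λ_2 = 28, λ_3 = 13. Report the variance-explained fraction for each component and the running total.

Step 1 — total variance = trace(Sigma) = Σ λ_i = 30 + 28 + 13 = 71.

Step 2 — fraction explained by component i = λ_i / Σ λ:
  PC1: 30/71 = 0.4225
  PC2: 28/71 = 0.3944
  PC3: 13/71 = 0.1831

Step 3 — cumulative fraction after k components = (λ_1 + ... + λ_k) / Σ λ:
  k = 1: 30/71 = 0.4225
  k = 2: (30 + 28)/71 = 58/71 = 0.8169
  k = 3: (30 + 28 + 13)/71 = 71/71 = 1

Summary (fraction, with percent):

explained: PC1 0.4225 (42.25%), PC2 0.3944 (39.44%), PC3 0.1831 (18.31%);  cumulative: 0.4225, 0.8169, 1


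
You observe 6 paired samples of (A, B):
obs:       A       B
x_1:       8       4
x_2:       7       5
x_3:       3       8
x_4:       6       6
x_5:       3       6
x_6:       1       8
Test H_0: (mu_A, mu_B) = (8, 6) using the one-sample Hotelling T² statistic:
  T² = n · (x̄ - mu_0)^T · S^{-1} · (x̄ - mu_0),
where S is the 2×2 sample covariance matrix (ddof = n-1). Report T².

Step 1 — sample mean vector:
  mean(A) = (8 + 7 + 3 + 6 + 3 + 1) / 6 = 28/6 = 4.6667
  mean(B) = (4 + 5 + 8 + 6 + 6 + 8) / 6 = 37/6 = 6.1667
  x̄ = (4.6667, 6.1667),  deviation x̄ - mu_0 = (4.6667, 6.1667) - (8, 6) = (-3.3333, 0.1667).

Step 2 — sample covariance matrix, S[i,j] = (1/(n-1)) · Σ_k (x_{k,i} - mean_i) · (x_{k,j} - mean_j), divisor n-1 = 5:
  S[A,A] = ((3.3333)·(3.3333) + (2.3333)·(2.3333) + (-1.6667)·(-1.6667) + (1.3333)·(1.3333) + (-1.6667)·(-1.6667) + (-3.6667)·(-3.6667)) / 5 = 37.3333/5 = 7.4667
  S[A,B] = ((3.3333)·(-2.1667) + (2.3333)·(-1.1667) + (-1.6667)·(1.8333) + (1.3333)·(-0.1667) + (-1.6667)·(-0.1667) + (-3.6667)·(1.8333)) / 5 = -19.6667/5 = -3.9333
  S[B,B] = ((-2.1667)·(-2.1667) + (-1.1667)·(-1.1667) + (1.8333)·(1.8333) + (-0.1667)·(-0.1667) + (-0.1667)·(-0.1667) + (1.8333)·(1.8333)) / 5 = 12.8333/5 = 2.5667
  S = [[7.4667, -3.9333],
 [-3.9333, 2.5667]].

Step 3 — invert S. det(S) = 7.4667·2.5667 - (-3.9333)² = 3.6933.
  S^{-1} = (1/det) · [[d, -b], [-b, a]] = [[0.6949, 1.065],
 [1.065, 2.0217]].

Step 4 — quadratic form (x̄ - mu_0)^T · S^{-1} · (x̄ - mu_0):
  S^{-1} · (x̄ - mu_0) = (-2.139, -3.213),
  (x̄ - mu_0)^T · [...] = (-3.3333)·(-2.139) + (0.1667)·(-3.213) = 6.5945.

Step 5 — scale by n: T² = 6 · 6.5945 = 39.5668.

T² ≈ 39.5668


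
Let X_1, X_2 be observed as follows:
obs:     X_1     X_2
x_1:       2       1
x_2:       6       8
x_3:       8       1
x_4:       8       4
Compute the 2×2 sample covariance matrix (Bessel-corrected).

Step 1 — column means:
  mean(X_1) = (2 + 6 + 8 + 8) / 4 = 24/4 = 6
  mean(X_2) = (1 + 8 + 1 + 4) / 4 = 14/4 = 3.5

Step 2 — sample covariance S[i,j] = (1/(n-1)) · Σ_k (x_{k,i} - mean_i) · (x_{k,j} - mean_j), with n-1 = 3.
  S[X_1,X_1] = ((-4)·(-4) + (0)·(0) + (2)·(2) + (2)·(2)) / 3 = 24/3 = 8
  S[X_1,X_2] = ((-4)·(-2.5) + (0)·(4.5) + (2)·(-2.5) + (2)·(0.5)) / 3 = 6/3 = 2
  S[X_2,X_2] = ((-2.5)·(-2.5) + (4.5)·(4.5) + (-2.5)·(-2.5) + (0.5)·(0.5)) / 3 = 33/3 = 11

S is symmetric (S[j,i] = S[i,j]). Assembling:

S = [[8, 2],
 [2, 11]]


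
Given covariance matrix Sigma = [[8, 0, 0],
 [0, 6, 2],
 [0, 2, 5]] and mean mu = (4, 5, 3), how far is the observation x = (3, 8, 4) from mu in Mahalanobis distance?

Step 1 — centre the observation: (x - mu) = (-1, 3, 1).

Step 2 — invert Sigma (cofactor / det for 3×3, or solve directly):
  Sigma^{-1} = [[0.125, 0, 0],
 [0, 0.1923, -0.0769],
 [0, -0.0769, 0.2308]].

Step 3 — form the quadratic (x - mu)^T · Sigma^{-1} · (x - mu):
  Sigma^{-1} · (x - mu) = (-0.125, 0.5, 0).
  (x - mu)^T · [Sigma^{-1} · (x - mu)] = (-1)·(-0.125) + (3)·(0.5) + (1)·(0) = 1.625.

Step 4 — take square root: d = √(1.625) ≈ 1.2748.

d(x, mu) = √(1.625) ≈ 1.2748


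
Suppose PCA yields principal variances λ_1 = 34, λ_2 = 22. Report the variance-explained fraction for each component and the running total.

Step 1 — total variance = trace(Sigma) = Σ λ_i = 34 + 22 = 56.

Step 2 — fraction explained by component i = λ_i / Σ λ:
  PC1: 34/56 = 0.6071
  PC2: 22/56 = 0.3929

Step 3 — cumulative fraction after k components = (λ_1 + ... + λ_k) / Σ λ:
  k = 1: 34/56 = 0.6071
  k = 2: (34 + 22)/56 = 56/56 = 1

Summary (fraction, with percent):

explained: PC1 0.6071 (60.71%), PC2 0.3929 (39.29%);  cumulative: 0.6071, 1


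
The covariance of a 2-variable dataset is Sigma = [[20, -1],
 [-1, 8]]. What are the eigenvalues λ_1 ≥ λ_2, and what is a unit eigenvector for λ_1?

Step 1 — characteristic polynomial of 2×2 Sigma:
  det(Sigma - λI) = λ² - trace · λ + det = 0.
  trace = 20 + 8 = 28, det = 20·8 - (-1)² = 159.
Step 2 — discriminant:
  Δ = trace² - 4·det = 784 - 636 = 148.
Step 3 — eigenvalues:
  λ = (trace ± √Δ)/2 = (28 ± 12.1655)/2,
  λ_1 = 20.0828,  λ_2 = 7.9172.

Step 4 — unit eigenvector for λ_1: solve (Sigma - λ_1 I)v = 0. First row:
  (20 - 20.0828)·v_x + (-1)·v_y = 0, i.e. (-0.0828)·v_x + (-1)·v_y = 0,
  so v ∝ (b, λ_1 - a) = (-1, 0.0828); multiply by -1 so the first entry is positive: u = (1, -0.0828).
  ||u|| = √((1)² + (-0.0828)²) = √(1.0068) ≈ 1.0034,
  v_1 = u/||u|| ≈ (0.9966, -0.0825) (||v_1|| = 1).

λ_1 = 20.0828,  λ_2 = 7.9172;  v_1 ≈ (0.9966, -0.0825)


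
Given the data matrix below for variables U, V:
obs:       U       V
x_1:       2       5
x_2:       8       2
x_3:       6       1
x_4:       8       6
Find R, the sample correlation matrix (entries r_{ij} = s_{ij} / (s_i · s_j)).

Step 1 — column means:
  mean(U) = (2 + 8 + 6 + 8) / 4 = 24/4 = 6
  mean(V) = (5 + 2 + 1 + 6) / 4 = 14/4 = 3.5

Step 2 — sample variances and covariances s[i,j] = (1/(n-1)) · Σ_k (x_{k,i} - mean_i) · (x_{k,j} - mean_j), with n-1 = 3:
  s[U,U] = ((-4)·(-4) + (2)·(2) + (0)·(0) + (2)·(2)) / 3 = 24/3 = 8
  s[U,V] = ((-4)·(1.5) + (2)·(-1.5) + (0)·(-2.5) + (2)·(2.5)) / 3 = -4/3 = -1.3333
  s[V,V] = ((1.5)·(1.5) + (-1.5)·(-1.5) + (-2.5)·(-2.5) + (2.5)·(2.5)) / 3 = 17/3 = 5.6667
  Sample standard deviations s_i = √(s[i,i]):
  s(U) = √(8) = 2.8284
  s(V) = √(5.6667) = 2.3805

Step 3 — r_{ij} = s_{ij} / (s_i · s_j):
  r[U,U] = 1 (diagonal).
  r[U,V] = -1.3333 / (2.8284 · 2.3805) = -1.3333 / 6.733 = -0.198
  r[V,V] = 1 (diagonal).

R is symmetric with unit diagonal. Assembling:

R = [[1, -0.198],
 [-0.198, 1]]


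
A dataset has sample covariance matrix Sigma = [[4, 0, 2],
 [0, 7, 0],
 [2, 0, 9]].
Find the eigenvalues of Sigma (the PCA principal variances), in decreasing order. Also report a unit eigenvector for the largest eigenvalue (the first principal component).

Step 1 — characteristic polynomial p(λ) = det(λI - Sigma) = λ³ - tr·λ² + c_1·λ - det, where tr = trace, c_1 = sum of the principal 2×2 minors, det = det(Sigma):
  tr = 4 + 7 + 9 = 20,
  c_1 = (4·7 - (0)²) + (4·9 - (2)²) + (7·9 - (0)²) = 28 + 32 + 63 = 123,
  det = 4·(7·9 - (0)²) - (0)·((0)·9 - (0)·(2)) + (2)·((0)·(0) - 7·(2)) = 4·(63) - (0)·(0) + (2)·(-14) = 224.
  So p(λ) = λ³ - 20λ² + 123λ - 224.
Step 2 — look for an integer root (rational root theorem: any rational root is an integer divisor of 224). Testing λ = 7:
  p(7) = 343 - 980 + 861 - 224 = 0  ✓
  Dividing out (λ - 7): p(λ) = (λ - 7)(λ² - 13λ + 32).
Step 3 — remaining eigenvalues from the quadratic λ² - 13λ + 32 = 0:
  Δ = 13² - 4·32 = 169 - 128 = 41,  λ = (13 ± √41)/2 = (13 ± 6.4031)/2 ≈ 9.7016 or 3.2984.
  Sorted: λ_1 = 9.7016,  λ_2 = 7,  λ_3 = 3.2984  (check: sum = 20 = tr ✓).

Step 4 — unit eigenvector for λ_1 ≈ 9.7016: v spans the null space of (Sigma - λ_1 I), whose rows are
  r_1 = (-5.7016, 0, 2),  r_2 = (0, -2.7016, 0),  r_3 = (2, 0, -0.7016).
  v is orthogonal to every row, so take v ∝ r_1 × r_2 = ((0)·(0) - (2)·(-2.7016), (2)·(0) - (-5.7016)·(0), (-5.7016)·(-2.7016) - (0)·(0)) ≈ (5.4031, 0, 15.4031).
  Let u = (5.4031, 0, 15.4031).
  ||u|| = √((5.4031)² + (0)² + (15.4031)²) = √(266.45) ≈ 16.3233,  v_1 = u/||u|| ≈ (0.331, 0, 0.9436) (||v_1|| = 1).

λ_1 = 9.7016,  λ_2 = 7,  λ_3 = 3.2984;  v_1 ≈ (0.331, 0, 0.9436)


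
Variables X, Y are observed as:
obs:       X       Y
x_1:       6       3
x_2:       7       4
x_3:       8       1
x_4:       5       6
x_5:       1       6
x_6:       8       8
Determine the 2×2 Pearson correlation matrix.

Step 1 — column means:
  mean(X) = (6 + 7 + 8 + 5 + 1 + 8) / 6 = 35/6 = 5.8333
  mean(Y) = (3 + 4 + 1 + 6 + 6 + 8) / 6 = 28/6 = 4.6667

Step 2 — sample variances and covariances s[i,j] = (1/(n-1)) · Σ_k (x_{k,i} - mean_i) · (x_{k,j} - mean_j), with n-1 = 5:
  s[X,X] = ((0.1667)·(0.1667) + (1.1667)·(1.1667) + (2.1667)·(2.1667) + (-0.8333)·(-0.8333) + (-4.8333)·(-4.8333) + (2.1667)·(2.1667)) / 5 = 34.8333/5 = 6.9667
  s[X,Y] = ((0.1667)·(-1.6667) + (1.1667)·(-0.6667) + (2.1667)·(-3.6667) + (-0.8333)·(1.3333) + (-4.8333)·(1.3333) + (2.1667)·(3.3333)) / 5 = -9.3333/5 = -1.8667
  s[Y,Y] = ((-1.6667)·(-1.6667) + (-0.6667)·(-0.6667) + (-3.6667)·(-3.6667) + (1.3333)·(1.3333) + (1.3333)·(1.3333) + (3.3333)·(3.3333)) / 5 = 31.3333/5 = 6.2667
  Sample standard deviations s_i = √(s[i,i]):
  s(X) = √(6.9667) = 2.6394
  s(Y) = √(6.2667) = 2.5033

Step 3 — r_{ij} = s_{ij} / (s_i · s_j):
  r[X,X] = 1 (diagonal).
  r[X,Y] = -1.8667 / (2.6394 · 2.5033) = -1.8667 / 6.6074 = -0.2825
  r[Y,Y] = 1 (diagonal).

R is symmetric with unit diagonal. Assembling:

R = [[1, -0.2825],
 [-0.2825, 1]]


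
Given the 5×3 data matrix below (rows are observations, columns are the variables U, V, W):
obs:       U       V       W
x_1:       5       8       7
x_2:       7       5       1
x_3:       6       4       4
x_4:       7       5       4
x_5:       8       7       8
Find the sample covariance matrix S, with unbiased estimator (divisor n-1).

Step 1 — column means:
  mean(U) = (5 + 7 + 6 + 7 + 8) / 5 = 33/5 = 6.6
  mean(V) = (8 + 5 + 4 + 5 + 7) / 5 = 29/5 = 5.8
  mean(W) = (7 + 1 + 4 + 4 + 8) / 5 = 24/5 = 4.8

Step 2 — sample covariance S[i,j] = (1/(n-1)) · Σ_k (x_{k,i} - mean_i) · (x_{k,j} - mean_j), with n-1 = 4.
  S[U,U] = ((-1.6)·(-1.6) + (0.4)·(0.4) + (-0.6)·(-0.6) + (0.4)·(0.4) + (1.4)·(1.4)) / 4 = 5.2/4 = 1.3
  S[U,V] = ((-1.6)·(2.2) + (0.4)·(-0.8) + (-0.6)·(-1.8) + (0.4)·(-0.8) + (1.4)·(1.2)) / 4 = -1.4/4 = -0.35
  S[U,W] = ((-1.6)·(2.2) + (0.4)·(-3.8) + (-0.6)·(-0.8) + (0.4)·(-0.8) + (1.4)·(3.2)) / 4 = -0.4/4 = -0.1
  S[V,V] = ((2.2)·(2.2) + (-0.8)·(-0.8) + (-1.8)·(-1.8) + (-0.8)·(-0.8) + (1.2)·(1.2)) / 4 = 10.8/4 = 2.7
  S[V,W] = ((2.2)·(2.2) + (-0.8)·(-3.8) + (-1.8)·(-0.8) + (-0.8)·(-0.8) + (1.2)·(3.2)) / 4 = 13.8/4 = 3.45
  S[W,W] = ((2.2)·(2.2) + (-3.8)·(-3.8) + (-0.8)·(-0.8) + (-0.8)·(-0.8) + (3.2)·(3.2)) / 4 = 30.8/4 = 7.7

S is symmetric (S[j,i] = S[i,j]). Assembling:

S = [[1.3, -0.35, -0.1],
 [-0.35, 2.7, 3.45],
 [-0.1, 3.45, 7.7]]


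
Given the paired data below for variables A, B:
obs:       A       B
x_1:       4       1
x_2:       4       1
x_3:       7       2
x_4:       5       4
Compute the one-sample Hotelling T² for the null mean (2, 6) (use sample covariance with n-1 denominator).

Step 1 — sample mean vector:
  mean(A) = (4 + 4 + 7 + 5) / 4 = 20/4 = 5
  mean(B) = (1 + 1 + 2 + 4) / 4 = 8/4 = 2
  x̄ = (5, 2),  deviation x̄ - mu_0 = (5, 2) - (2, 6) = (3, -4).

Step 2 — sample covariance matrix, S[i,j] = (1/(n-1)) · Σ_k (x_{k,i} - mean_i) · (x_{k,j} - mean_j), divisor n-1 = 3:
  S[A,A] = ((-1)·(-1) + (-1)·(-1) + (2)·(2) + (0)·(0)) / 3 = 6/3 = 2
  S[A,B] = ((-1)·(-1) + (-1)·(-1) + (2)·(0) + (0)·(2)) / 3 = 2/3 = 0.6667
  S[B,B] = ((-1)·(-1) + (-1)·(-1) + (0)·(0) + (2)·(2)) / 3 = 6/3 = 2
  S = [[2, 0.6667],
 [0.6667, 2]].

Step 3 — invert S. det(S) = 2·2 - (0.6667)² = 3.5556.
  S^{-1} = (1/det) · [[d, -b], [-b, a]] = [[0.5625, -0.1875],
 [-0.1875, 0.5625]].

Step 4 — quadratic form (x̄ - mu_0)^T · S^{-1} · (x̄ - mu_0):
  S^{-1} · (x̄ - mu_0) = (2.4375, -2.8125),
  (x̄ - mu_0)^T · [...] = (3)·(2.4375) + (-4)·(-2.8125) = 18.5625.

Step 5 — scale by n: T² = 4 · 18.5625 = 74.25.

T² ≈ 74.25


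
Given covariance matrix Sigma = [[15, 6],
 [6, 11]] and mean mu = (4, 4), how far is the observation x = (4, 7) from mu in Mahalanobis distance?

Step 1 — centre the observation: (x - mu) = (0, 3).

Step 2 — invert Sigma. det(Sigma) = 15·11 - (6)² = 129.
  Sigma^{-1} = (1/det) · [[d, -b], [-b, a]] = [[0.0853, -0.0465],
 [-0.0465, 0.1163]].

Step 3 — form the quadratic (x - mu)^T · Sigma^{-1} · (x - mu):
  Sigma^{-1} · (x - mu) = (-0.1395, 0.3488).
  (x - mu)^T · [Sigma^{-1} · (x - mu)] = (0)·(-0.1395) + (3)·(0.3488) = 1.0465.

Step 4 — take square root: d = √(1.0465) ≈ 1.023.

d(x, mu) = √(1.0465) ≈ 1.023


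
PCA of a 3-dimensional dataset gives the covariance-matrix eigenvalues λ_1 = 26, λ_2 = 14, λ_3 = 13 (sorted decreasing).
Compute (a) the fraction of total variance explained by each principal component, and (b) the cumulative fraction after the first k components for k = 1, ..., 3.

Step 1 — total variance = trace(Sigma) = Σ λ_i = 26 + 14 + 13 = 53.

Step 2 — fraction explained by component i = λ_i / Σ λ:
  PC1: 26/53 = 0.4906
  PC2: 14/53 = 0.2642
  PC3: 13/53 = 0.2453

Step 3 — cumulative fraction after k components = (λ_1 + ... + λ_k) / Σ λ:
  k = 1: 26/53 = 0.4906
  k = 2: (26 + 14)/53 = 40/53 = 0.7547
  k = 3: (26 + 14 + 13)/53 = 53/53 = 1

Summary (fraction, with percent):

explained: PC1 0.4906 (49.06%), PC2 0.2642 (26.42%), PC3 0.2453 (24.53%);  cumulative: 0.4906, 0.7547, 1


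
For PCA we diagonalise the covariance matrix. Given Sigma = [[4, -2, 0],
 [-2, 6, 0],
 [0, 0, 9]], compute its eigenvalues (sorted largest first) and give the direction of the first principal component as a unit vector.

Step 1 — characteristic polynomial p(λ) = det(λI - Sigma) = λ³ - tr·λ² + c_1·λ - det, where tr = trace, c_1 = sum of the principal 2×2 minors, det = det(Sigma):
  tr = 4 + 6 + 9 = 19,
  c_1 = (4·6 - (-2)²) + (4·9 - (0)²) + (6·9 - (0)²) = 20 + 36 + 54 = 110,
  det = 4·(6·9 - (0)²) - (-2)·((-2)·9 - (0)·(0)) + (0)·((-2)·(0) - 6·(0)) = 4·(54) - (-2)·(-18) + (0)·(0) = 180.
  So p(λ) = λ³ - 19λ² + 110λ - 180.
Step 2 — look for an integer root (rational root theorem: any rational root is an integer divisor of 180). Testing λ = 9:
  p(9) = 729 - 1539 + 990 - 180 = 0  ✓
  Dividing out (λ - 9): p(λ) = (λ - 9)(λ² - 10λ + 20).
Step 3 — remaining eigenvalues from the quadratic λ² - 10λ + 20 = 0:
  Δ = 10² - 4·20 = 100 - 80 = 20,  λ = (10 ± √20)/2 = (10 ± 4.4721)/2 ≈ 7.2361 or 2.7639.
  Sorted: λ_1 = 9,  λ_2 = 7.2361,  λ_3 = 2.7639  (check: sum = 19 = tr ✓).

Step 4 — unit eigenvector for λ_1 = 9: v spans the null space of (Sigma - λ_1 I), whose rows are
  r_1 = (-5, -2, 0),  r_2 = (-2, -3, 0),  r_3 = (0, 0, 0).
  v is orthogonal to every row, so take v ∝ r_1 × r_2 = ((-2)·(0) - (0)·(-3), (0)·(-2) - (-5)·(0), (-5)·(-3) - (-2)·(-2)) = (0, 0, 11).
  Rescale (divide by 11): u = (0, 0, 1).
  ||u|| = √((0)² + (0)² + (1)²) = √(1) = 1,  v_1 = u/||u|| ≈ (0, 0, 1) (||v_1|| = 1).

λ_1 = 9,  λ_2 = 7.2361,  λ_3 = 2.7639;  v_1 ≈ (0, 0, 1)


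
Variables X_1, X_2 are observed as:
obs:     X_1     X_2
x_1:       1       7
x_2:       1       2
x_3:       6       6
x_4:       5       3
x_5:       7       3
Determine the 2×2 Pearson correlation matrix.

Step 1 — column means:
  mean(X_1) = (1 + 1 + 6 + 5 + 7) / 5 = 20/5 = 4
  mean(X_2) = (7 + 2 + 6 + 3 + 3) / 5 = 21/5 = 4.2

Step 2 — sample variances and covariances s[i,j] = (1/(n-1)) · Σ_k (x_{k,i} - mean_i) · (x_{k,j} - mean_j), with n-1 = 4:
  s[X_1,X_1] = ((-3)·(-3) + (-3)·(-3) + (2)·(2) + (1)·(1) + (3)·(3)) / 4 = 32/4 = 8
  s[X_1,X_2] = ((-3)·(2.8) + (-3)·(-2.2) + (2)·(1.8) + (1)·(-1.2) + (3)·(-1.2)) / 4 = -3/4 = -0.75
  s[X_2,X_2] = ((2.8)·(2.8) + (-2.2)·(-2.2) + (1.8)·(1.8) + (-1.2)·(-1.2) + (-1.2)·(-1.2)) / 4 = 18.8/4 = 4.7
  Sample standard deviations s_i = √(s[i,i]):
  s(X_1) = √(8) = 2.8284
  s(X_2) = √(4.7) = 2.1679

Step 3 — r_{ij} = s_{ij} / (s_i · s_j):
  r[X_1,X_1] = 1 (diagonal).
  r[X_1,X_2] = -0.75 / (2.8284 · 2.1679) = -0.75 / 6.1319 = -0.1223
  r[X_2,X_2] = 1 (diagonal).

R is symmetric with unit diagonal. Assembling:

R = [[1, -0.1223],
 [-0.1223, 1]]


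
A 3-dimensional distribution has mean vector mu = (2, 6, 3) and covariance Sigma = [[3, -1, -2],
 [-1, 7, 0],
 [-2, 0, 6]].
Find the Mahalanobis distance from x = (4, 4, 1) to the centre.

Step 1 — centre the observation: (x - mu) = (2, -2, -2).

Step 2 — invert Sigma (cofactor / det for 3×3, or solve directly):
  Sigma^{-1} = [[0.4565, 0.0652, 0.1522],
 [0.0652, 0.1522, 0.0217],
 [0.1522, 0.0217, 0.2174]].

Step 3 — form the quadratic (x - mu)^T · Sigma^{-1} · (x - mu):
  Sigma^{-1} · (x - mu) = (0.4783, -0.2174, -0.1739).
  (x - mu)^T · [Sigma^{-1} · (x - mu)] = (2)·(0.4783) + (-2)·(-0.2174) + (-2)·(-0.1739) = 1.7391.

Step 4 — take square root: d = √(1.7391) ≈ 1.3188.

d(x, mu) = √(1.7391) ≈ 1.3188


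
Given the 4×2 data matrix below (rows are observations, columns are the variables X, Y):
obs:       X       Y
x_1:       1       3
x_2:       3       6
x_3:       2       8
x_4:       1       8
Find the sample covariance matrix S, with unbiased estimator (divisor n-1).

Step 1 — column means:
  mean(X) = (1 + 3 + 2 + 1) / 4 = 7/4 = 1.75
  mean(Y) = (3 + 6 + 8 + 8) / 4 = 25/4 = 6.25

Step 2 — sample covariance S[i,j] = (1/(n-1)) · Σ_k (x_{k,i} - mean_i) · (x_{k,j} - mean_j), with n-1 = 3.
  S[X,X] = ((-0.75)·(-0.75) + (1.25)·(1.25) + (0.25)·(0.25) + (-0.75)·(-0.75)) / 3 = 2.75/3 = 0.9167
  S[X,Y] = ((-0.75)·(-3.25) + (1.25)·(-0.25) + (0.25)·(1.75) + (-0.75)·(1.75)) / 3 = 1.25/3 = 0.4167
  S[Y,Y] = ((-3.25)·(-3.25) + (-0.25)·(-0.25) + (1.75)·(1.75) + (1.75)·(1.75)) / 3 = 16.75/3 = 5.5833

S is symmetric (S[j,i] = S[i,j]). Assembling:

S = [[0.9167, 0.4167],
 [0.4167, 5.5833]]


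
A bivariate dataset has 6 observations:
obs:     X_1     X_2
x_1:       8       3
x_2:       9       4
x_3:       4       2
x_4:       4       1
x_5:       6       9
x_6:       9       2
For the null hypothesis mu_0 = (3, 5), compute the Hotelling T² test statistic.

Step 1 — sample mean vector:
  mean(X_1) = (8 + 9 + 4 + 4 + 6 + 9) / 6 = 40/6 = 6.6667
  mean(X_2) = (3 + 4 + 2 + 1 + 9 + 2) / 6 = 21/6 = 3.5
  x̄ = (6.6667, 3.5),  deviation x̄ - mu_0 = (6.6667, 3.5) - (3, 5) = (3.6667, -1.5).

Step 2 — sample covariance matrix, S[i,j] = (1/(n-1)) · Σ_k (x_{k,i} - mean_i) · (x_{k,j} - mean_j), divisor n-1 = 5:
  S[X_1,X_1] = ((1.3333)·(1.3333) + (2.3333)·(2.3333) + (-2.6667)·(-2.6667) + (-2.6667)·(-2.6667) + (-0.6667)·(-0.6667) + (2.3333)·(2.3333)) / 5 = 27.3333/5 = 5.4667
  S[X_1,X_2] = ((1.3333)·(-0.5) + (2.3333)·(0.5) + (-2.6667)·(-1.5) + (-2.6667)·(-2.5) + (-0.6667)·(5.5) + (2.3333)·(-1.5)) / 5 = 4/5 = 0.8
  S[X_2,X_2] = ((-0.5)·(-0.5) + (0.5)·(0.5) + (-1.5)·(-1.5) + (-2.5)·(-2.5) + (5.5)·(5.5) + (-1.5)·(-1.5)) / 5 = 41.5/5 = 8.3
  S = [[5.4667, 0.8],
 [0.8, 8.3]].

Step 3 — invert S. det(S) = 5.4667·8.3 - (0.8)² = 44.7333.
  S^{-1} = (1/det) · [[d, -b], [-b, a]] = [[0.1855, -0.0179],
 [-0.0179, 0.1222]].

Step 4 — quadratic form (x̄ - mu_0)^T · S^{-1} · (x̄ - mu_0):
  S^{-1} · (x̄ - mu_0) = (0.7072, -0.2489),
  (x̄ - mu_0)^T · [...] = (3.6667)·(0.7072) + (-1.5)·(-0.2489) = 2.9662.

Step 5 — scale by n: T² = 6 · 2.9662 = 17.7973.

T² ≈ 17.7973


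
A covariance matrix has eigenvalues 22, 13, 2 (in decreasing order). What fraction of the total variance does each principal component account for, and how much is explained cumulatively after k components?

Step 1 — total variance = trace(Sigma) = Σ λ_i = 22 + 13 + 2 = 37.

Step 2 — fraction explained by component i = λ_i / Σ λ:
  PC1: 22/37 = 0.5946
  PC2: 13/37 = 0.3514
  PC3: 2/37 = 0.0541

Step 3 — cumulative fraction after k components = (λ_1 + ... + λ_k) / Σ λ:
  k = 1: 22/37 = 0.5946
  k = 2: (22 + 13)/37 = 35/37 = 0.9459
  k = 3: (22 + 13 + 2)/37 = 37/37 = 1

Summary (fraction, with percent):

explained: PC1 0.5946 (59.46%), PC2 0.3514 (35.14%), PC3 0.0541 (5.41%);  cumulative: 0.5946, 0.9459, 1


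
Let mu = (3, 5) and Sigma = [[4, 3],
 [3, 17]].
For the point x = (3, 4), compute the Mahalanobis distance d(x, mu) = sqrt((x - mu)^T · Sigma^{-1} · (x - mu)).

Step 1 — centre the observation: (x - mu) = (0, -1).

Step 2 — invert Sigma. det(Sigma) = 4·17 - (3)² = 59.
  Sigma^{-1} = (1/det) · [[d, -b], [-b, a]] = [[0.2881, -0.0508],
 [-0.0508, 0.0678]].

Step 3 — form the quadratic (x - mu)^T · Sigma^{-1} · (x - mu):
  Sigma^{-1} · (x - mu) = (0.0508, -0.0678).
  (x - mu)^T · [Sigma^{-1} · (x - mu)] = (0)·(0.0508) + (-1)·(-0.0678) = 0.0678.

Step 4 — take square root: d = √(0.0678) ≈ 0.2604.

d(x, mu) = √(0.0678) ≈ 0.2604


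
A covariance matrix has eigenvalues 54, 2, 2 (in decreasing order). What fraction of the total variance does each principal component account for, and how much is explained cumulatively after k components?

Step 1 — total variance = trace(Sigma) = Σ λ_i = 54 + 2 + 2 = 58.

Step 2 — fraction explained by component i = λ_i / Σ λ:
  PC1: 54/58 = 0.931
  PC2: 2/58 = 0.0345
  PC3: 2/58 = 0.0345

Step 3 — cumulative fraction after k components = (λ_1 + ... + λ_k) / Σ λ:
  k = 1: 54/58 = 0.931
  k = 2: (54 + 2)/58 = 56/58 = 0.9655
  k = 3: (54 + 2 + 2)/58 = 58/58 = 1

Summary (fraction, with percent):

explained: PC1 0.931 (93.1%), PC2 0.0345 (3.45%), PC3 0.0345 (3.45%);  cumulative: 0.931, 0.9655, 1


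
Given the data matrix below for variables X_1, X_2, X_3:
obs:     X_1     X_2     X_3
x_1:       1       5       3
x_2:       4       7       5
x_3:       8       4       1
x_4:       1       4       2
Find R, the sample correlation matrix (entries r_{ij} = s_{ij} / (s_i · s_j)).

Step 1 — column means:
  mean(X_1) = (1 + 4 + 8 + 1) / 4 = 14/4 = 3.5
  mean(X_2) = (5 + 7 + 4 + 4) / 4 = 20/4 = 5
  mean(X_3) = (3 + 5 + 1 + 2) / 4 = 11/4 = 2.75

Step 2 — sample variances and covariances s[i,j] = (1/(n-1)) · Σ_k (x_{k,i} - mean_i) · (x_{k,j} - mean_j), with n-1 = 3:
  s[X_1,X_1] = ((-2.5)·(-2.5) + (0.5)·(0.5) + (4.5)·(4.5) + (-2.5)·(-2.5)) / 3 = 33/3 = 11
  s[X_1,X_2] = ((-2.5)·(0) + (0.5)·(2) + (4.5)·(-1) + (-2.5)·(-1)) / 3 = -1/3 = -0.3333
  s[X_1,X_3] = ((-2.5)·(0.25) + (0.5)·(2.25) + (4.5)·(-1.75) + (-2.5)·(-0.75)) / 3 = -5.5/3 = -1.8333
  s[X_2,X_2] = ((0)·(0) + (2)·(2) + (-1)·(-1) + (-1)·(-1)) / 3 = 6/3 = 2
  s[X_2,X_3] = ((0)·(0.25) + (2)·(2.25) + (-1)·(-1.75) + (-1)·(-0.75)) / 3 = 7/3 = 2.3333
  s[X_3,X_3] = ((0.25)·(0.25) + (2.25)·(2.25) + (-1.75)·(-1.75) + (-0.75)·(-0.75)) / 3 = 8.75/3 = 2.9167
  Sample standard deviations s_i = √(s[i,i]):
  s(X_1) = √(11) = 3.3166
  s(X_2) = √(2) = 1.4142
  s(X_3) = √(2.9167) = 1.7078

Step 3 — r_{ij} = s_{ij} / (s_i · s_j):
  r[X_1,X_1] = 1 (diagonal).
  r[X_1,X_2] = -0.3333 / (3.3166 · 1.4142) = -0.3333 / 4.6904 = -0.0711
  r[X_1,X_3] = -1.8333 / (3.3166 · 1.7078) = -1.8333 / 5.6642 = -0.3237
  r[X_2,X_2] = 1 (diagonal).
  r[X_2,X_3] = 2.3333 / (1.4142 · 1.7078) = 2.3333 / 2.4152 = 0.9661
  r[X_3,X_3] = 1 (diagonal).

R is symmetric with unit diagonal. Assembling:

R = [[1, -0.0711, -0.3237],
 [-0.0711, 1, 0.9661],
 [-0.3237, 0.9661, 1]]


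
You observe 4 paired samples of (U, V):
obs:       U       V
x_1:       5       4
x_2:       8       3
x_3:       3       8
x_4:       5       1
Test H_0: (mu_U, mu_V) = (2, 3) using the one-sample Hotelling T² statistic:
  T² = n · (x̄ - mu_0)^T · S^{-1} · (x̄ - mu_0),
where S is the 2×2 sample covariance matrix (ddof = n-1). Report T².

Step 1 — sample mean vector:
  mean(U) = (5 + 8 + 3 + 5) / 4 = 21/4 = 5.25
  mean(V) = (4 + 3 + 8 + 1) / 4 = 16/4 = 4
  x̄ = (5.25, 4),  deviation x̄ - mu_0 = (5.25, 4) - (2, 3) = (3.25, 1).

Step 2 — sample covariance matrix, S[i,j] = (1/(n-1)) · Σ_k (x_{k,i} - mean_i) · (x_{k,j} - mean_j), divisor n-1 = 3:
  S[U,U] = ((-0.25)·(-0.25) + (2.75)·(2.75) + (-2.25)·(-2.25) + (-0.25)·(-0.25)) / 3 = 12.75/3 = 4.25
  S[U,V] = ((-0.25)·(0) + (2.75)·(-1) + (-2.25)·(4) + (-0.25)·(-3)) / 3 = -11/3 = -3.6667
  S[V,V] = ((0)·(0) + (-1)·(-1) + (4)·(4) + (-3)·(-3)) / 3 = 26/3 = 8.6667
  S = [[4.25, -3.6667],
 [-3.6667, 8.6667]].

Step 3 — invert S. det(S) = 4.25·8.6667 - (-3.6667)² = 23.3889.
  S^{-1} = (1/det) · [[d, -b], [-b, a]] = [[0.3705, 0.1568],
 [0.1568, 0.1817]].

Step 4 — quadratic form (x̄ - mu_0)^T · S^{-1} · (x̄ - mu_0):
  S^{-1} · (x̄ - mu_0) = (1.361, 0.6912),
  (x̄ - mu_0)^T · [...] = (3.25)·(1.361) + (1)·(0.6912) = 5.1146.

Step 5 — scale by n: T² = 4 · 5.1146 = 20.4584.

T² ≈ 20.4584


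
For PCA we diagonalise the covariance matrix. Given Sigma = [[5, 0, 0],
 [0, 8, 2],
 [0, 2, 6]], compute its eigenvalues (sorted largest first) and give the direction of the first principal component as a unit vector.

Step 1 — characteristic polynomial p(λ) = det(λI - Sigma) = λ³ - tr·λ² + c_1·λ - det, where tr = trace, c_1 = sum of the principal 2×2 minors, det = det(Sigma):
  tr = 5 + 8 + 6 = 19,
  c_1 = (5·8 - (0)²) + (5·6 - (0)²) + (8·6 - (2)²) = 40 + 30 + 44 = 114,
  det = 5·(8·6 - (2)²) - (0)·((0)·6 - (2)·(0)) + (0)·((0)·(2) - 8·(0)) = 5·(44) - (0)·(0) + (0)·(0) = 220.
  So p(λ) = λ³ - 19λ² + 114λ - 220.
Step 2 — look for an integer root (rational root theorem: any rational root is an integer divisor of 220). Testing λ = 5:
  p(5) = 125 - 475 + 570 - 220 = 0  ✓
  Dividing out (λ - 5): p(λ) = (λ - 5)(λ² - 14λ + 44).
Step 3 — remaining eigenvalues from the quadratic λ² - 14λ + 44 = 0:
  Δ = 14² - 4·44 = 196 - 176 = 20,  λ = (14 ± √20)/2 = (14 ± 4.4721)/2 ≈ 9.2361 or 4.7639.
  Sorted: λ_1 = 9.2361,  λ_2 = 5,  λ_3 = 4.7639  (check: sum = 19 = tr ✓).

Step 4 — unit eigenvector for λ_1 ≈ 9.2361: v spans the null space of (Sigma - λ_1 I), whose rows are
  r_1 = (-4.2361, 0, 0),  r_2 = (0, -1.2361, 2),  r_3 = (0, 2, -3.2361).
  v is orthogonal to every row, so take v ∝ r_1 × r_2 = ((0)·(2) - (0)·(-1.2361), (0)·(0) - (-4.2361)·(2), (-4.2361)·(-1.2361) - (0)·(0)) ≈ (0, 8.4721, 5.2361).
  Let u = (0, 8.4721, 5.2361).
  ||u|| = √((0)² + (8.4721)² + (5.2361)²) = √(99.1935) ≈ 9.9596,  v_1 = u/||u|| ≈ (0, 0.8507, 0.5257) (||v_1|| = 1).

λ_1 = 9.2361,  λ_2 = 5,  λ_3 = 4.7639;  v_1 ≈ (0, 0.8507, 0.5257)


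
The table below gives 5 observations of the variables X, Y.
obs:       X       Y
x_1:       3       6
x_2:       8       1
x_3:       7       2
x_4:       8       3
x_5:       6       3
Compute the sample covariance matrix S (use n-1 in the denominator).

Step 1 — column means:
  mean(X) = (3 + 8 + 7 + 8 + 6) / 5 = 32/5 = 6.4
  mean(Y) = (6 + 1 + 2 + 3 + 3) / 5 = 15/5 = 3

Step 2 — sample covariance S[i,j] = (1/(n-1)) · Σ_k (x_{k,i} - mean_i) · (x_{k,j} - mean_j), with n-1 = 4.
  S[X,X] = ((-3.4)·(-3.4) + (1.6)·(1.6) + (0.6)·(0.6) + (1.6)·(1.6) + (-0.4)·(-0.4)) / 4 = 17.2/4 = 4.3
  S[X,Y] = ((-3.4)·(3) + (1.6)·(-2) + (0.6)·(-1) + (1.6)·(0) + (-0.4)·(0)) / 4 = -14/4 = -3.5
  S[Y,Y] = ((3)·(3) + (-2)·(-2) + (-1)·(-1) + (0)·(0) + (0)·(0)) / 4 = 14/4 = 3.5

S is symmetric (S[j,i] = S[i,j]). Assembling:

S = [[4.3, -3.5],
 [-3.5, 3.5]]
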